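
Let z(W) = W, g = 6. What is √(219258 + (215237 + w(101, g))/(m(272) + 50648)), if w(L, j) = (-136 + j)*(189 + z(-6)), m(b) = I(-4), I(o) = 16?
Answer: √140702525161494/25332 ≈ 468.25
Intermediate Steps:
m(b) = 16
w(L, j) = -24888 + 183*j (w(L, j) = (-136 + j)*(189 - 6) = (-136 + j)*183 = -24888 + 183*j)
√(219258 + (215237 + w(101, g))/(m(272) + 50648)) = √(219258 + (215237 + (-24888 + 183*6))/(16 + 50648)) = √(219258 + (215237 + (-24888 + 1098))/50664) = √(219258 + (215237 - 23790)*(1/50664)) = √(219258 + 191447*(1/50664)) = √(219258 + 191447/50664) = √(11108678759/50664) = √140702525161494/25332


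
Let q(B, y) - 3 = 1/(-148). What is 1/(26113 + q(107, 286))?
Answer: 148/3865167 ≈ 3.8291e-5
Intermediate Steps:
q(B, y) = 443/148 (q(B, y) = 3 + 1/(-148) = 3 - 1/148 = 443/148)
1/(26113 + q(107, 286)) = 1/(26113 + 443/148) = 1/(3865167/148) = 148/3865167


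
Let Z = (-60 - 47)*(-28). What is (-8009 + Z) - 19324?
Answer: -24337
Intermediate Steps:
Z = 2996 (Z = -107*(-28) = 2996)
(-8009 + Z) - 19324 = (-8009 + 2996) - 19324 = -5013 - 19324 = -24337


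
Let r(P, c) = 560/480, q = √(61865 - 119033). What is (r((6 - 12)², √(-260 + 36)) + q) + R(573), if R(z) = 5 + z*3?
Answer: 10351/6 + 12*I*√397 ≈ 1725.2 + 239.1*I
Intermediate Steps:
R(z) = 5 + 3*z
q = 12*I*√397 (q = √(-57168) = 12*I*√397 ≈ 239.1*I)
r(P, c) = 7/6 (r(P, c) = 560*(1/480) = 7/6)
(r((6 - 12)², √(-260 + 36)) + q) + R(573) = (7/6 + 12*I*√397) + (5 + 3*573) = (7/6 + 12*I*√397) + (5 + 1719) = (7/6 + 12*I*√397) + 1724 = 10351/6 + 12*I*√397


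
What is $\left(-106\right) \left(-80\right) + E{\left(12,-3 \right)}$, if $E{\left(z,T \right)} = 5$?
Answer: $8485$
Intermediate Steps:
$\left(-106\right) \left(-80\right) + E{\left(12,-3 \right)} = \left(-106\right) \left(-80\right) + 5 = 8480 + 5 = 8485$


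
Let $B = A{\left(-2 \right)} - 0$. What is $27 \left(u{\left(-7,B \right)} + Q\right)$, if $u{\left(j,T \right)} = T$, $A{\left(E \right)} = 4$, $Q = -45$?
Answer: $-1107$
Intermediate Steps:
$B = 4$ ($B = 4 - 0 = 4 + 0 = 4$)
$27 \left(u{\left(-7,B \right)} + Q\right) = 27 \left(4 - 45\right) = 27 \left(-41\right) = -1107$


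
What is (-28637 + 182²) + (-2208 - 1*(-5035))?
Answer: 7314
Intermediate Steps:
(-28637 + 182²) + (-2208 - 1*(-5035)) = (-28637 + 33124) + (-2208 + 5035) = 4487 + 2827 = 7314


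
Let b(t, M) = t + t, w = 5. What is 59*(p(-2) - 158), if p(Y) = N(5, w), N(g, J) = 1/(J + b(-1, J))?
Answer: -27907/3 ≈ -9302.3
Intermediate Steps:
b(t, M) = 2*t
N(g, J) = 1/(-2 + J) (N(g, J) = 1/(J + 2*(-1)) = 1/(J - 2) = 1/(-2 + J))
p(Y) = ⅓ (p(Y) = 1/(-2 + 5) = 1/3 = ⅓)
59*(p(-2) - 158) = 59*(⅓ - 158) = 59*(-473/3) = -27907/3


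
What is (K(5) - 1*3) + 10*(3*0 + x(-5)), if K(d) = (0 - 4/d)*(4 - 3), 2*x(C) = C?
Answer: -144/5 ≈ -28.800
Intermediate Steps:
x(C) = C/2
K(d) = -4/d (K(d) = -4/d*1 = -4/d)
(K(5) - 1*3) + 10*(3*0 + x(-5)) = (-4/5 - 1*3) + 10*(3*0 + (1/2)*(-5)) = (-4*1/5 - 3) + 10*(0 - 5/2) = (-4/5 - 3) + 10*(-5/2) = -19/5 - 25 = -144/5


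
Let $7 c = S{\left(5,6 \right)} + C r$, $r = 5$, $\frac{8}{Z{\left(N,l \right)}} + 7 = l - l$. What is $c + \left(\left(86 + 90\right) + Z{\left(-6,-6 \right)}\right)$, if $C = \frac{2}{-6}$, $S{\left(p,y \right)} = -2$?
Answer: $\frac{523}{3} \approx 174.33$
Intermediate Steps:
$C = - \frac{1}{3}$ ($C = 2 \left(- \frac{1}{6}\right) = - \frac{1}{3} \approx -0.33333$)
$Z{\left(N,l \right)} = - \frac{8}{7}$ ($Z{\left(N,l \right)} = \frac{8}{-7 + \left(l - l\right)} = \frac{8}{-7 + 0} = \frac{8}{-7} = 8 \left(- \frac{1}{7}\right) = - \frac{8}{7}$)
$c = - \frac{11}{21}$ ($c = \frac{-2 - \frac{5}{3}}{7} = \frac{1}{7} \left(- \frac{11}{3}\right) = - \frac{11}{21} \approx -0.52381$)
$c + \left(\left(86 + 90\right) + Z{\left(-6,-6 \right)}\right) = - \frac{11}{21} + \left(\left(86 + 90\right) - \frac{8}{7}\right) = - \frac{11}{21} + \left(176 - \frac{8}{7}\right) = - \frac{11}{21} + \frac{1224}{7} = \frac{523}{3}$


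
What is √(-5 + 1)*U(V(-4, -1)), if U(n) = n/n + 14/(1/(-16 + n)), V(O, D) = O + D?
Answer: -586*I ≈ -586.0*I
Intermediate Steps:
V(O, D) = D + O
U(n) = -223 + 14*n (U(n) = 1 + 14*(-16 + n) = 1 + (-224 + 14*n) = -223 + 14*n)
√(-5 + 1)*U(V(-4, -1)) = √(-5 + 1)*(-223 + 14*(-1 - 4)) = √(-4)*(-223 + 14*(-5)) = (2*I)*(-223 - 70) = (2*I)*(-293) = -586*I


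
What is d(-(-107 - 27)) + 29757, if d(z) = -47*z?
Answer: 23459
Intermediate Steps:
d(-(-107 - 27)) + 29757 = -(-47)*(-107 - 27) + 29757 = -(-47)*(-134) + 29757 = -47*134 + 29757 = -6298 + 29757 = 23459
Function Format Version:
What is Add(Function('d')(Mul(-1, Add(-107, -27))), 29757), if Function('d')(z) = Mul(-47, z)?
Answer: 23459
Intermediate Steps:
Add(Function('d')(Mul(-1, Add(-107, -27))), 29757) = Add(Mul(-47, Mul(-1, Add(-107, -27))), 29757) = Add(Mul(-47, Mul(-1, -134)), 29757) = Add(Mul(-47, 134), 29757) = Add(-6298, 29757) = 23459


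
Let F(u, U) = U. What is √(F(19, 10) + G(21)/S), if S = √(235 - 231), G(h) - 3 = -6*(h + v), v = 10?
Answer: I*√326/2 ≈ 9.0277*I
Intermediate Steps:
G(h) = -57 - 6*h (G(h) = 3 - 6*(h + 10) = 3 - 6*(10 + h) = 3 + (-60 - 6*h) = -57 - 6*h)
S = 2 (S = √4 = 2)
√(F(19, 10) + G(21)/S) = √(10 + (-57 - 6*21)/2) = √(10 + (-57 - 126)*(½)) = √(10 - 183*½) = √(10 - 183/2) = √(-163/2) = I*√326/2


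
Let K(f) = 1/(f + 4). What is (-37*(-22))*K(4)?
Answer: 407/4 ≈ 101.75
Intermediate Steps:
K(f) = 1/(4 + f)
(-37*(-22))*K(4) = (-37*(-22))/(4 + 4) = 814/8 = 814*(1/8) = 407/4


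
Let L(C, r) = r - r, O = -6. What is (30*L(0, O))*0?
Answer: 0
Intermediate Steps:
L(C, r) = 0
(30*L(0, O))*0 = (30*0)*0 = 0*0 = 0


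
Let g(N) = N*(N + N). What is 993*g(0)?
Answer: 0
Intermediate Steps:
g(N) = 2*N² (g(N) = N*(2*N) = 2*N²)
993*g(0) = 993*(2*0²) = 993*(2*0) = 993*0 = 0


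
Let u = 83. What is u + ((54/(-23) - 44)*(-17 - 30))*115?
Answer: 250593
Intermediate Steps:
u + ((54/(-23) - 44)*(-17 - 30))*115 = 83 + ((54/(-23) - 44)*(-17 - 30))*115 = 83 + ((54*(-1/23) - 44)*(-47))*115 = 83 + ((-54/23 - 44)*(-47))*115 = 83 - 1066/23*(-47)*115 = 83 + (50102/23)*115 = 83 + 250510 = 250593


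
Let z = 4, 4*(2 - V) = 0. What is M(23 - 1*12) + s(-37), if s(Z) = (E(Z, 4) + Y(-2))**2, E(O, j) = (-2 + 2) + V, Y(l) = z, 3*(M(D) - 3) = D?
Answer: 128/3 ≈ 42.667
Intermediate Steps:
M(D) = 3 + D/3
V = 2 (V = 2 - 1/4*0 = 2 + 0 = 2)
Y(l) = 4
E(O, j) = 2 (E(O, j) = (-2 + 2) + 2 = 0 + 2 = 2)
s(Z) = 36 (s(Z) = (2 + 4)**2 = 6**2 = 36)
M(23 - 1*12) + s(-37) = (3 + (23 - 1*12)/3) + 36 = (3 + (23 - 12)/3) + 36 = (3 + (1/3)*11) + 36 = (3 + 11/3) + 36 = 20/3 + 36 = 128/3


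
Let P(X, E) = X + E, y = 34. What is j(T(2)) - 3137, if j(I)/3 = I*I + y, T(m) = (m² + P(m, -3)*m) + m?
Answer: -2987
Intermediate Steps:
P(X, E) = E + X
T(m) = m + m² + m*(-3 + m) (T(m) = (m² + (-3 + m)*m) + m = (m² + m*(-3 + m)) + m = m + m² + m*(-3 + m))
j(I) = 102 + 3*I² (j(I) = 3*(I*I + 34) = 3*(I² + 34) = 3*(34 + I²) = 102 + 3*I²)
j(T(2)) - 3137 = (102 + 3*(2*2*(-1 + 2))²) - 3137 = (102 + 3*(2*2*1)²) - 3137 = (102 + 3*4²) - 3137 = (102 + 3*16) - 3137 = (102 + 48) - 3137 = 150 - 3137 = -2987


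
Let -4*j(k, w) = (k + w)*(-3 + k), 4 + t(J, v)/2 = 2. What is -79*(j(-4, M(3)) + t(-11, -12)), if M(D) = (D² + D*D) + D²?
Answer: -11455/4 ≈ -2863.8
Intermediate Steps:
M(D) = 3*D² (M(D) = (D² + D²) + D² = 2*D² + D² = 3*D²)
t(J, v) = -4 (t(J, v) = -8 + 2*2 = -8 + 4 = -4)
j(k, w) = -(-3 + k)*(k + w)/4 (j(k, w) = -(k + w)*(-3 + k)/4 = -(-3 + k)*(k + w)/4)
-79*(j(-4, M(3)) + t(-11, -12)) = -79*((-¼*(-4)² + (¾)*(-4) + 3*(3*3²)/4 - ¼*(-4)*3*3²) - 4) = -79*((-¼*16 - 3 + 3*(3*9)/4 - ¼*(-4)*3*9) - 4) = -79*((-4 - 3 + (¾)*27 - ¼*(-4)*27) - 4) = -79*((-4 - 3 + 81/4 + 27) - 4) = -79*(161/4 - 4) = -79*145/4 = -11455/4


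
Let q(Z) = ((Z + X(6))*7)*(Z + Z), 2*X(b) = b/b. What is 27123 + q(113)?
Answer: 206680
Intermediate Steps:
X(b) = ½ (X(b) = (b/b)/2 = (½)*1 = ½)
q(Z) = 2*Z*(7/2 + 7*Z) (q(Z) = ((Z + ½)*7)*(Z + Z) = ((½ + Z)*7)*(2*Z) = (7/2 + 7*Z)*(2*Z) = 2*Z*(7/2 + 7*Z))
27123 + q(113) = 27123 + 7*113*(1 + 2*113) = 27123 + 7*113*(1 + 226) = 27123 + 7*113*227 = 27123 + 179557 = 206680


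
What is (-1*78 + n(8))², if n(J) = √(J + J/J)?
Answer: 5625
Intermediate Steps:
n(J) = √(1 + J) (n(J) = √(J + 1) = √(1 + J))
(-1*78 + n(8))² = (-1*78 + √(1 + 8))² = (-78 + √9)² = (-78 + 3)² = (-75)² = 5625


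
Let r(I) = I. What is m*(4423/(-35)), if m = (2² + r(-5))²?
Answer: -4423/35 ≈ -126.37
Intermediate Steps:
m = 1 (m = (2² - 5)² = (4 - 5)² = (-1)² = 1)
m*(4423/(-35)) = 1*(4423/(-35)) = 1*(4423*(-1/35)) = 1*(-4423/35) = -4423/35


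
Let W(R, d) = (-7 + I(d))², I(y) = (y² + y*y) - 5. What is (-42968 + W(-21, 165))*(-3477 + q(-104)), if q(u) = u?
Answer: -10612124748956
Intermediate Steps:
I(y) = -5 + 2*y² (I(y) = (y² + y²) - 5 = 2*y² - 5 = -5 + 2*y²)
W(R, d) = (-12 + 2*d²)² (W(R, d) = (-7 + (-5 + 2*d²))² = (-12 + 2*d²)²)
(-42968 + W(-21, 165))*(-3477 + q(-104)) = (-42968 + 4*(-6 + 165²)²)*(-3477 - 104) = (-42968 + 4*(-6 + 27225)²)*(-3581) = (-42968 + 4*27219²)*(-3581) = (-42968 + 4*740873961)*(-3581) = (-42968 + 2963495844)*(-3581) = 2963452876*(-3581) = -10612124748956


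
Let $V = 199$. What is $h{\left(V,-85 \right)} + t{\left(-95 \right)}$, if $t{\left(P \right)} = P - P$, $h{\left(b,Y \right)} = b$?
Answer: $199$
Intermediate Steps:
$t{\left(P \right)} = 0$
$h{\left(V,-85 \right)} + t{\left(-95 \right)} = 199 + 0 = 199$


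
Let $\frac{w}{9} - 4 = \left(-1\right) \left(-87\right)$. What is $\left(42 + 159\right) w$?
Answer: $164619$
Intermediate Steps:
$w = 819$ ($w = 36 + 9 \left(\left(-1\right) \left(-87\right)\right) = 36 + 9 \cdot 87 = 36 + 783 = 819$)
$\left(42 + 159\right) w = \left(42 + 159\right) 819 = 201 \cdot 819 = 164619$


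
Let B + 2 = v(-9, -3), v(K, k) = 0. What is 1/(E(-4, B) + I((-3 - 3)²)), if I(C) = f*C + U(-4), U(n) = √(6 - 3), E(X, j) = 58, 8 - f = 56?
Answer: -1670/2788897 - √3/2788897 ≈ -0.00059942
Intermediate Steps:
f = -48 (f = 8 - 1*56 = 8 - 56 = -48)
B = -2 (B = -2 + 0 = -2)
U(n) = √3
I(C) = √3 - 48*C (I(C) = -48*C + √3 = √3 - 48*C)
1/(E(-4, B) + I((-3 - 3)²)) = 1/(58 + (√3 - 48*(-3 - 3)²)) = 1/(58 + (√3 - 48*(-6)²)) = 1/(58 + (√3 - 48*36)) = 1/(58 + (√3 - 1728)) = 1/(58 + (-1728 + √3)) = 1/(-1670 + √3)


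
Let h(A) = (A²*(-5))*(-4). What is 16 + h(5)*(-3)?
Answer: -1484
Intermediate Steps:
h(A) = 20*A² (h(A) = -5*A²*(-4) = 20*A²)
16 + h(5)*(-3) = 16 + (20*5²)*(-3) = 16 + (20*25)*(-3) = 16 + 500*(-3) = 16 - 1500 = -1484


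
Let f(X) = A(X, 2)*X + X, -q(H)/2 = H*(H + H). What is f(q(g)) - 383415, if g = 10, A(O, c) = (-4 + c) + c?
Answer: -383815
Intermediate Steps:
A(O, c) = -4 + 2*c
q(H) = -4*H**2 (q(H) = -2*H*(H + H) = -2*H*2*H = -4*H**2)
f(X) = X (f(X) = (-4 + 2*2)*X + X = (-4 + 4)*X + X = 0*X + X = 0 + X = X)
f(q(g)) - 383415 = -4*10**2 - 383415 = -4*100 - 383415 = -400 - 383415 = -383815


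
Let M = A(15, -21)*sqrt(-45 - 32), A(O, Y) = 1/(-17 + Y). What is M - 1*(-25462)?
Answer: 25462 - I*sqrt(77)/38 ≈ 25462.0 - 0.23092*I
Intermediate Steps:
M = -I*sqrt(77)/38 (M = sqrt(-45 - 32)/(-17 - 21) = sqrt(-77)/(-38) = -I*sqrt(77)/38 ≈ -0.23092*I)
M - 1*(-25462) = -I*sqrt(77)/38 - 1*(-25462) = -I*sqrt(77)/38 + 25462 = 25462 - I*sqrt(77)/38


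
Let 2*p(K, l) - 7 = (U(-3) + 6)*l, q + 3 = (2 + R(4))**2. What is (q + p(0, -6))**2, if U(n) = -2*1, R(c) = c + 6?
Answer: 70225/4 ≈ 17556.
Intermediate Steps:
R(c) = 6 + c
U(n) = -2
q = 141 (q = -3 + (2 + (6 + 4))**2 = -3 + (2 + 10)**2 = -3 + 12**2 = -3 + 144 = 141)
p(K, l) = 7/2 + 2*l (p(K, l) = 7/2 + ((-2 + 6)*l)/2 = 7/2 + (4*l)/2 = 7/2 + 2*l)
(q + p(0, -6))**2 = (141 + (7/2 + 2*(-6)))**2 = (141 + (7/2 - 12))**2 = (141 - 17/2)**2 = (265/2)**2 = 70225/4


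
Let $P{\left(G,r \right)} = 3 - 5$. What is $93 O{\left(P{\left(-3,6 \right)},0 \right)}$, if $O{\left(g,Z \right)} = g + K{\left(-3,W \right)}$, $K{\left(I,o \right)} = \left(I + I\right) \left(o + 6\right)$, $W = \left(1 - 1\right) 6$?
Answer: $-3534$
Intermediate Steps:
$W = 0$ ($W = 0 \cdot 6 = 0$)
$P{\left(G,r \right)} = -2$ ($P{\left(G,r \right)} = 3 - 5 = -2$)
$K{\left(I,o \right)} = 2 I \left(6 + o\right)$
$O{\left(g,Z \right)} = -36 + g$ ($O{\left(g,Z \right)} = g + 2 \left(-3\right) \left(6 + 0\right) = g + 2 \left(-3\right) 6 = g - 36 = -36 + g$)
$93 O{\left(P{\left(-3,6 \right)},0 \right)} = 93 \left(-36 - 2\right) = 93 \left(-38\right) = -3534$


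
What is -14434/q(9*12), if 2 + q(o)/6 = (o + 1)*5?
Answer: -7217/1629 ≈ -4.4303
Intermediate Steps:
q(o) = 18 + 30*o (q(o) = -12 + 6*((o + 1)*5) = -12 + 6*((1 + o)*5) = -12 + 6*(5 + 5*o) = -12 + (30 + 30*o) = 18 + 30*o)
-14434/q(9*12) = -14434/(18 + 30*(9*12)) = -14434/(18 + 30*108) = -14434/(18 + 3240) = -14434/3258 = -14434*1/3258 = -7217/1629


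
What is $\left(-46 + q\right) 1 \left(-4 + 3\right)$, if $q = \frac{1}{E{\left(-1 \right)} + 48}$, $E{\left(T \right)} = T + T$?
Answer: $\frac{2115}{46} \approx 45.978$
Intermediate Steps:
$E{\left(T \right)} = 2 T$
$q = \frac{1}{46}$ ($q = \frac{1}{2 \left(-1\right) + 48} = \frac{1}{-2 + 48} = \frac{1}{46} \approx 0.021739$)
$\left(-46 + q\right) 1 \left(-4 + 3\right) = \left(-46 + \frac{1}{46}\right) 1 \left(-4 + 3\right) = - \frac{2115 \cdot 1 \left(-1\right)}{46} = \left(- \frac{2115}{46}\right) \left(-1\right) = \frac{2115}{46}$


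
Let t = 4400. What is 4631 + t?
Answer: 9031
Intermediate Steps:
4631 + t = 4631 + 4400 = 9031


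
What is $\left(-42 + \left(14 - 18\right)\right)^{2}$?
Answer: $2116$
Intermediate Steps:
$\left(-42 + \left(14 - 18\right)\right)^{2} = \left(-42 - 4\right)^{2} = \left(-46\right)^{2} = 2116$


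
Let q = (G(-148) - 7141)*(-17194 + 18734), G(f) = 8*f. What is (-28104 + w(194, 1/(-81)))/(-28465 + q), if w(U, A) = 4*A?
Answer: 2276428/1040766165 ≈ 0.0021873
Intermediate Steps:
q = -12820500 (q = (8*(-148) - 7141)*(-17194 + 18734) = (-1184 - 7141)*1540 = -8325*1540 = -12820500)
(-28104 + w(194, 1/(-81)))/(-28465 + q) = (-28104 + 4/(-81))/(-28465 - 12820500) = (-28104 + 4*(-1/81))/(-12848965) = (-28104 - 4/81)*(-1/12848965) = -2276428/81*(-1/12848965) = 2276428/1040766165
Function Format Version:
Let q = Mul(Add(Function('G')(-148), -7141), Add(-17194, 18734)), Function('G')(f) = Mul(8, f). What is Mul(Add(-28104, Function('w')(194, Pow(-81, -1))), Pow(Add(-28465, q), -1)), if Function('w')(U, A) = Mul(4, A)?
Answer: Rational(2276428, 1040766165) ≈ 0.0021873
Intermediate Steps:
q = -12820500 (q = Mul(Add(Mul(8, -148), -7141), Add(-17194, 18734)) = Mul(Add(-1184, -7141), 1540) = Mul(-8325, 1540) = -12820500)
Mul(Add(-28104, Function('w')(194, Pow(-81, -1))), Pow(Add(-28465, q), -1)) = Mul(Add(-28104, Mul(4, Pow(-81, -1))), Pow(Add(-28465, -12820500), -1)) = Mul(Add(-28104, Mul(4, Rational(-1, 81))), Pow(-12848965, -1)) = Mul(Add(-28104, Rational(-4, 81)), Rational(-1, 12848965)) = Mul(Rational(-2276428, 81), Rational(-1, 12848965)) = Rational(2276428, 1040766165)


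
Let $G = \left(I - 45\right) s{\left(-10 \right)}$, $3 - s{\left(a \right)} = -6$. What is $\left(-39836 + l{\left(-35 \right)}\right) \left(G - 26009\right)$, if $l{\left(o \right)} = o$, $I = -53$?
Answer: $1072171061$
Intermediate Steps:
$s{\left(a \right)} = 9$ ($s{\left(a \right)} = 3 - -6 = 3 + 6 = 9$)
$G = -882$ ($G = \left(-53 - 45\right) 9 = \left(-98\right) 9 = -882$)
$\left(-39836 + l{\left(-35 \right)}\right) \left(G - 26009\right) = \left(-39836 - 35\right) \left(-882 - 26009\right) = \left(-39871\right) \left(-26891\right) = 1072171061$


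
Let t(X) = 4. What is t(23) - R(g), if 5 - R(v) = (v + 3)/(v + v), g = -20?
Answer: -23/40 ≈ -0.57500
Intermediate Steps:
R(v) = 5 - (3 + v)/(2*v) (R(v) = 5 - (v + 3)/(v + v) = 5 - (3 + v)/(2*v))
t(23) - R(g) = 4 - 3*(-1 + 3*(-20))/(2*(-20)) = 4 - 3*(-1)*(-1 - 60)/(2*20) = 4 - 3*(-1)*(-61)/(2*20) = 4 - 1*183/40 = 4 - 183/40 = -23/40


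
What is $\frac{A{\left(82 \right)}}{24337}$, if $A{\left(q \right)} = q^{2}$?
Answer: $\frac{6724}{24337} \approx 0.27629$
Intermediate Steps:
$\frac{A{\left(82 \right)}}{24337} = \frac{82^{2}}{24337} = 6724 \cdot \frac{1}{24337} = \frac{6724}{24337}$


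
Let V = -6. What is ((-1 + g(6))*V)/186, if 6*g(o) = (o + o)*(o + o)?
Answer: -23/31 ≈ -0.74194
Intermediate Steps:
g(o) = 2*o**2/3 (g(o) = ((o + o)*(o + o))/6 = ((2*o)*(2*o))/6 = (4*o**2)/6 = 2*o**2/3)
((-1 + g(6))*V)/186 = ((-1 + (2/3)*6**2)*(-6))/186 = ((-1 + (2/3)*36)*(-6))*(1/186) = ((-1 + 24)*(-6))*(1/186) = (23*(-6))*(1/186) = -138*1/186 = -23/31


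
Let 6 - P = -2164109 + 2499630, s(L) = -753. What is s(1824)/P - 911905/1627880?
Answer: -60946402487/109235631640 ≈ -0.55793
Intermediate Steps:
P = -335515 (P = 6 - (-2164109 + 2499630) = 6 - 1*335521 = 6 - 335521 = -335515)
s(1824)/P - 911905/1627880 = -753/(-335515) - 911905/1627880 = -753*(-1/335515) - 911905*1/1627880 = 753/335515 - 182381/325576 = -60946402487/109235631640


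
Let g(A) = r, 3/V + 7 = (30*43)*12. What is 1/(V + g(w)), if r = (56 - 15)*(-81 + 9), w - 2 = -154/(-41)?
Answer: -15473/45676293 ≈ -0.00033875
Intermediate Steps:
w = 236/41 (w = 2 - 154/(-41) = 2 - 154*(-1/41) = 2 + 154/41 = 236/41 ≈ 5.7561)
r = -2952 (r = 41*(-72) = -2952)
V = 3/15473 (V = 3/(-7 + (30*43)*12) = 3/(-7 + 1290*12) = 3/(-7 + 15480) = 3/15473 ≈ 0.00019389)
g(A) = -2952
1/(V + g(w)) = 1/(3/15473 - 2952) = 1/(-45676293/15473) = -15473/45676293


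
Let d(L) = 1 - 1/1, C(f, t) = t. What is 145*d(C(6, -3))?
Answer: 0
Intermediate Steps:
d(L) = 0 (d(L) = 1 - 1*1 = 1 - 1 = 0)
145*d(C(6, -3)) = 145*0 = 0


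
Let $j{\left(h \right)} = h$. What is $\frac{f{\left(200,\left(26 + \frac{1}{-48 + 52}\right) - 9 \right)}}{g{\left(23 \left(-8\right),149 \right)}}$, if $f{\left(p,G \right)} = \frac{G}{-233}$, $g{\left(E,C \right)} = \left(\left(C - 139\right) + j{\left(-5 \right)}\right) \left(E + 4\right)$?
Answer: $\frac{23}{279600} \approx 8.226 \cdot 10^{-5}$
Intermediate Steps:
$g{\left(E,C \right)} = \left(-144 + C\right) \left(4 + E\right)$ ($g{\left(E,C \right)} = \left(\left(C - 139\right) - 5\right) \left(E + 4\right) = \left(\left(-139 + C\right) - 5\right) \left(4 + E\right) = \left(-144 + C\right) \left(4 + E\right)$)
$f{\left(p,G \right)} = - \frac{G}{233}$ ($f{\left(p,G \right)} = G \left(- \frac{1}{233}\right) = - \frac{G}{233}$)
$\frac{f{\left(200,\left(26 + \frac{1}{-48 + 52}\right) - 9 \right)}}{g{\left(23 \left(-8\right),149 \right)}} = \frac{\left(- \frac{1}{233}\right) \left(\left(26 + \frac{1}{-48 + 52}\right) - 9\right)}{-576 - 144 \cdot 23 \left(-8\right) + 4 \cdot 149 + 149 \cdot 23 \left(-8\right)} = \frac{\left(- \frac{1}{233}\right) \left(\left(26 + \frac{1}{4}\right) - 9\right)}{-576 - -26496 + 596 + 149 \left(-184\right)} = \frac{\left(- \frac{1}{233}\right) \left(\left(26 + \frac{1}{4}\right) - 9\right)}{-576 + 26496 + 596 - 27416} = \frac{\left(- \frac{1}{233}\right) \left(\frac{105}{4} - 9\right)}{-900} = \left(- \frac{1}{233}\right) \frac{69}{4} \left(- \frac{1}{900}\right) = \left(- \frac{69}{932}\right) \left(- \frac{1}{900}\right) = \frac{23}{279600}$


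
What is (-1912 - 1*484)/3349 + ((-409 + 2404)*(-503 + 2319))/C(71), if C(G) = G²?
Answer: 12121080844/16882309 ≈ 717.98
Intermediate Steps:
(-1912 - 1*484)/3349 + ((-409 + 2404)*(-503 + 2319))/C(71) = (-1912 - 1*484)/3349 + ((-409 + 2404)*(-503 + 2319))/(71²) = (-1912 - 484)*(1/3349) + (1995*1816)/5041 = -2396*1/3349 + 3622920*(1/5041) = -2396/3349 + 3622920/5041 = 12121080844/16882309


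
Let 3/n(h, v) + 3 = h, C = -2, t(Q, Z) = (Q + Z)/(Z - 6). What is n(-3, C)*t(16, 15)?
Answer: -31/18 ≈ -1.7222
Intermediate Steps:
t(Q, Z) = (Q + Z)/(-6 + Z)
n(h, v) = 3/(-3 + h)
n(-3, C)*t(16, 15) = (3/(-3 - 3))*((16 + 15)/(-6 + 15)) = (3/(-6))*(31/9) = (3*(-⅙))*((⅑)*31) = -½*31/9 = -31/18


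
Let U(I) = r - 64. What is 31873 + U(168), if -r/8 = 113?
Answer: 30905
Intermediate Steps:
r = -904 (r = -8*113 = -904)
U(I) = -968 (U(I) = -904 - 64 = -968)
31873 + U(168) = 31873 - 968 = 30905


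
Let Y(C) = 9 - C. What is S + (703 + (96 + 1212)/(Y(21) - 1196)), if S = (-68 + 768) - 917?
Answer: 146445/302 ≈ 484.92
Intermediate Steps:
S = -217 (S = 700 - 917 = -217)
S + (703 + (96 + 1212)/(Y(21) - 1196)) = -217 + (703 + (96 + 1212)/((9 - 1*21) - 1196)) = -217 + (703 + 1308/((9 - 21) - 1196)) = -217 + (703 + 1308/(-12 - 1196)) = -217 + (703 + 1308/(-1208)) = -217 + (703 + 1308*(-1/1208)) = -217 + (703 - 327/302) = -217 + 211979/302 = 146445/302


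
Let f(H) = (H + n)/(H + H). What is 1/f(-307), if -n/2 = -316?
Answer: -614/325 ≈ -1.8892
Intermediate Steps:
n = 632 (n = -2*(-316) = 632)
f(H) = (632 + H)/(2*H) (f(H) = (H + 632)/(H + H) = (632 + H)/((2*H)) = (632 + H)*(1/(2*H)) = (632 + H)/(2*H))
1/f(-307) = 1/((½)*(632 - 307)/(-307)) = 1/((½)*(-1/307)*325) = 1/(-325/614) = -614/325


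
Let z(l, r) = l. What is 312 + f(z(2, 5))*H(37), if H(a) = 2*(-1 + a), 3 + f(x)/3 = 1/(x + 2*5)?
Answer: -318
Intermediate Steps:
f(x) = -9 + 3/(10 + x) (f(x) = -9 + 3/(x + 2*5) = -9 + 3/(x + 10) = -9 + 3/(10 + x))
H(a) = -2 + 2*a
312 + f(z(2, 5))*H(37) = 312 + (3*(-29 - 3*2)/(10 + 2))*(-2 + 2*37) = 312 + (3*(-29 - 6)/12)*(-2 + 74) = 312 + (3*(1/12)*(-35))*72 = 312 - 35/4*72 = 312 - 630 = -318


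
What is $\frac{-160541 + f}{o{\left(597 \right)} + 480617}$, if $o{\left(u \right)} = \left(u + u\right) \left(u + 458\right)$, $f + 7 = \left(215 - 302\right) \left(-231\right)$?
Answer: $- \frac{140451}{1740287} \approx -0.080706$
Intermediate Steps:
$f = 20090$ ($f = -7 + \left(215 - 302\right) \left(-231\right) = -7 - -20097 = -7 + 20097 = 20090$)
$o{\left(u \right)} = 2 u \left(458 + u\right)$
$\frac{-160541 + f}{o{\left(597 \right)} + 480617} = \frac{-160541 + 20090}{2 \cdot 597 \left(458 + 597\right) + 480617} = - \frac{140451}{2 \cdot 597 \cdot 1055 + 480617} = - \frac{140451}{1259670 + 480617} = - \frac{140451}{1740287}$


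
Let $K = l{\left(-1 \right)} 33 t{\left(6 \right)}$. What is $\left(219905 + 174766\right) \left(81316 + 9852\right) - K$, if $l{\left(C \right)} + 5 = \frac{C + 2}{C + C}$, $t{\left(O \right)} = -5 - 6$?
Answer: $\frac{71962727463}{2} \approx 3.5981 \cdot 10^{10}$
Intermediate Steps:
$t{\left(O \right)} = -11$ ($t{\left(O \right)} = -5 - 6 = -11$)
$l{\left(C \right)} = -5 + \frac{2 + C}{2 C}$ ($l{\left(C \right)} = -5 + \frac{C + 2}{C + C} = -5 + \frac{2 + C}{2 C}$)
$K = \frac{3993}{2}$ ($K = \left(- \frac{9}{2} + \frac{1}{-1}\right) 33 \left(-11\right) = \left(- \frac{9}{2} - 1\right) 33 \left(-11\right) = \left(- \frac{11}{2}\right) 33 \left(-11\right) = \left(- \frac{363}{2}\right) \left(-11\right) = \frac{3993}{2} \approx 1996.5$)
$\left(219905 + 174766\right) \left(81316 + 9852\right) - K = \left(219905 + 174766\right) \left(81316 + 9852\right) - \frac{3993}{2} = 394671 \cdot 91168 - \frac{3993}{2} = 35981365728 - \frac{3993}{2} = \frac{71962727463}{2}$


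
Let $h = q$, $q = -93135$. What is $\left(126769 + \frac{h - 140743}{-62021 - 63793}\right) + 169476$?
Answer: $\frac{18636001154}{62907} \approx 2.9625 \cdot 10^{5}$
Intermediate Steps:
$h = -93135$
$\left(126769 + \frac{h - 140743}{-62021 - 63793}\right) + 169476 = \left(126769 + \frac{-93135 - 140743}{-62021 - 63793}\right) + 169476 = \left(126769 - \frac{233878}{-125814}\right) + 169476 = \left(126769 - - \frac{116939}{62907}\right) + 169476 = \left(126769 + \frac{116939}{62907}\right) + 169476 = \frac{7974774422}{62907} + 169476 = \frac{18636001154}{62907}$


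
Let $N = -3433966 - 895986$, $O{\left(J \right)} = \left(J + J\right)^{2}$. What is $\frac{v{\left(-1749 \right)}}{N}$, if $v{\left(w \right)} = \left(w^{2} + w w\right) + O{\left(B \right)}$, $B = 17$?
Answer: $- \frac{3059579}{2164976} \approx -1.4132$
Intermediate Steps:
$O{\left(J \right)} = 4 J^{2}$ ($O{\left(J \right)} = \left(2 J\right)^{2} = 4 J^{2}$)
$N = -4329952$ ($N = -3433966 - 895986 = -4329952$)
$v{\left(w \right)} = 1156 + 2 w^{2}$ ($v{\left(w \right)} = \left(w^{2} + w w\right) + 4 \cdot 17^{2} = \left(w^{2} + w^{2}\right) + 4 \cdot 289 = 2 w^{2} + 1156 = 1156 + 2 w^{2}$)
$\frac{v{\left(-1749 \right)}}{N} = \frac{1156 + 2 \left(-1749\right)^{2}}{-4329952} = \left(1156 + 2 \cdot 3059001\right) \left(- \frac{1}{4329952}\right) = \left(1156 + 6118002\right) \left(- \frac{1}{4329952}\right) = 6119158 \left(- \frac{1}{4329952}\right) = - \frac{3059579}{2164976}$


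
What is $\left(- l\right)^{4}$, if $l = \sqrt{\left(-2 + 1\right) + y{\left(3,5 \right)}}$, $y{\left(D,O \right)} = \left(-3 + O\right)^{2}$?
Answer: $9$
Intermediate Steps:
$l = \sqrt{3}$ ($l = \sqrt{\left(-2 + 1\right) + \left(-3 + 5\right)^{2}} = \sqrt{-1 + 2^{2}} = \sqrt{-1 + 4} = \sqrt{3} \approx 1.732$)
$\left(- l\right)^{4} = \left(- \sqrt{3}\right)^{4} = 9$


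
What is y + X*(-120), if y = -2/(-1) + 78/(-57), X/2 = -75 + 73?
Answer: 9132/19 ≈ 480.63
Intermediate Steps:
X = -4 (X = 2*(-75 + 73) = 2*(-2) = -4)
y = 12/19 (y = -2*(-1) + 78*(-1/57) = 2 - 26/19 = 12/19 ≈ 0.63158)
y + X*(-120) = 12/19 - 4*(-120) = 12/19 + 480 = 9132/19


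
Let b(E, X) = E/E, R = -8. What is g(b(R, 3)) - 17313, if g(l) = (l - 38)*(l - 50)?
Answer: -15500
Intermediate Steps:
b(E, X) = 1
g(l) = (-50 + l)*(-38 + l) (g(l) = (-38 + l)*(-50 + l) = (-50 + l)*(-38 + l))
g(b(R, 3)) - 17313 = (1900 + 1**2 - 88*1) - 17313 = (1900 + 1 - 88) - 17313 = 1813 - 17313 = -15500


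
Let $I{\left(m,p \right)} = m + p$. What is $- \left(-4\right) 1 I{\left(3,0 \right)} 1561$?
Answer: $18732$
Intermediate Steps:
$- \left(-4\right) 1 I{\left(3,0 \right)} 1561 = - \left(-4\right) 1 \left(3 + 0\right) 1561 = - \left(-4\right) 3 \cdot 1561 = - \left(-12\right) 1561 = \left(-1\right) \left(-18732\right) = 18732$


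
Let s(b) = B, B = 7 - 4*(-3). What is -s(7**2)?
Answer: -19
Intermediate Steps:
B = 19 (B = 7 + 12 = 19)
s(b) = 19
-s(7**2) = -1*19 = -19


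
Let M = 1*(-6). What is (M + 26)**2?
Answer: 400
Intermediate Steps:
M = -6
(M + 26)**2 = (-6 + 26)**2 = 20**2 = 400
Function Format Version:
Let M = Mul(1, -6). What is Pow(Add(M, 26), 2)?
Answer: 400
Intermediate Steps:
M = -6
Pow(Add(M, 26), 2) = Pow(Add(-6, 26), 2) = Pow(20, 2) = 400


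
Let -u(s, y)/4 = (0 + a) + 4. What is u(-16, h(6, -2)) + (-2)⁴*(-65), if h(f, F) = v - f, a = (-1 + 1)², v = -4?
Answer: -1056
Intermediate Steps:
a = 0 (a = 0² = 0)
h(f, F) = -4 - f
u(s, y) = -16 (u(s, y) = -4*((0 + 0) + 4) = -4*(0 + 4) = -4*4 = -16)
u(-16, h(6, -2)) + (-2)⁴*(-65) = -16 + (-2)⁴*(-65) = -16 + 16*(-65) = -16 - 1040 = -1056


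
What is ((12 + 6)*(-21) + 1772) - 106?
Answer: 1288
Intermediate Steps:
((12 + 6)*(-21) + 1772) - 106 = (18*(-21) + 1772) - 106 = (-378 + 1772) - 106 = 1394 - 106 = 1288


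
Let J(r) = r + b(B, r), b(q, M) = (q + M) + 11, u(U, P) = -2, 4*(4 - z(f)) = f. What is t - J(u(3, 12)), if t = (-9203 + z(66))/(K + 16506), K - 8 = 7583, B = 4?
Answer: -548565/48194 ≈ -11.382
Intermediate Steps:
z(f) = 4 - f/4
K = 7591 (K = 8 + 7583 = 7591)
t = -18431/48194 (t = (-9203 + (4 - ¼*66))/(7591 + 16506) = (-9203 + (4 - 33/2))/24097 = (-9203 - 25/2)*(1/24097) = -18431/2*1/24097 = -18431/48194 ≈ -0.38243)
b(q, M) = 11 + M + q (b(q, M) = (M + q) + 11 = 11 + M + q)
J(r) = 15 + 2*r (J(r) = r + (11 + r + 4) = r + (15 + r) = 15 + 2*r)
t - J(u(3, 12)) = -18431/48194 - (15 + 2*(-2)) = -18431/48194 - (15 - 4) = -18431/48194 - 1*11 = -18431/48194 - 11 = -548565/48194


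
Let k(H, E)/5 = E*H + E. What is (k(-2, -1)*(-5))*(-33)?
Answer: 825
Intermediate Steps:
k(H, E) = 5*E + 5*E*H (k(H, E) = 5*(E*H + E) = 5*(E + E*H) = 5*E + 5*E*H)
(k(-2, -1)*(-5))*(-33) = ((5*(-1)*(1 - 2))*(-5))*(-33) = ((5*(-1)*(-1))*(-5))*(-33) = (5*(-5))*(-33) = -25*(-33) = 825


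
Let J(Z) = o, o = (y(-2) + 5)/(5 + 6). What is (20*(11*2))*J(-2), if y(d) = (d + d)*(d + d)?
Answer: 840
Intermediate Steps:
y(d) = 4*d² (y(d) = (2*d)*(2*d) = 4*d²)
o = 21/11 (o = (4*(-2)² + 5)/(5 + 6) = (4*4 + 5)/11 = (16 + 5)*(1/11) = 21*(1/11) = 21/11 ≈ 1.9091)
J(Z) = 21/11
(20*(11*2))*J(-2) = (20*(11*2))*(21/11) = (20*22)*(21/11) = 440*(21/11) = 840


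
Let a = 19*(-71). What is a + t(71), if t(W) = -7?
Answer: -1356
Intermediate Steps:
a = -1349
a + t(71) = -1349 - 7 = -1356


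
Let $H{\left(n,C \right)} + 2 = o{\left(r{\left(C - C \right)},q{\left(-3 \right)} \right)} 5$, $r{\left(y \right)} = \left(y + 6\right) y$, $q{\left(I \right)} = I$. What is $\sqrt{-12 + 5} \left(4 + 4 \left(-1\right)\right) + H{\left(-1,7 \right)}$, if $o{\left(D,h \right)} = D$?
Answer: $-2$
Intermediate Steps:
$r{\left(y \right)} = y \left(6 + y\right)$ ($r{\left(y \right)} = \left(6 + y\right) y = y \left(6 + y\right)$)
$H{\left(n,C \right)} = -2$ ($H{\left(n,C \right)} = -2 + \left(C - C\right) \left(6 + \left(C - C\right)\right) 5 = -2 + 0 \left(6 + 0\right) 5 = -2 + 0 \cdot 6 \cdot 5 = -2 + 0 \cdot 5 = -2 + 0 = -2$)
$\sqrt{-12 + 5} \left(4 + 4 \left(-1\right)\right) + H{\left(-1,7 \right)} = \sqrt{-12 + 5} \left(4 + 4 \left(-1\right)\right) - 2 = \sqrt{-7} \left(4 - 4\right) - 2 = i \sqrt{7} \cdot 0 - 2 = 0 - 2 = -2$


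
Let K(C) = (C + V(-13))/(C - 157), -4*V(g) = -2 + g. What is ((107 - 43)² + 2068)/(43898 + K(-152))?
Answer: 7618704/54258521 ≈ 0.14041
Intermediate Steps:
V(g) = ½ - g/4 (V(g) = -(-2 + g)/4 = ½ - g/4)
K(C) = (15/4 + C)/(-157 + C) (K(C) = (C + (½ - ¼*(-13)))/(C - 157) = (C + (½ + 13/4))/(-157 + C) = (C + 15/4)/(-157 + C) = (15/4 + C)/(-157 + C))
((107 - 43)² + 2068)/(43898 + K(-152)) = ((107 - 43)² + 2068)/(43898 + (15/4 - 152)/(-157 - 152)) = (64² + 2068)/(43898 - 593/4/(-309)) = (4096 + 2068)/(43898 - 1/309*(-593/4)) = 6164/(43898 + 593/1236) = 6164/(54258521/1236) = 6164*(1236/54258521) = 7618704/54258521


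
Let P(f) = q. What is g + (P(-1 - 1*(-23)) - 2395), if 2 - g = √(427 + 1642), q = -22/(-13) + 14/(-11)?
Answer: -342139/143 - √2069 ≈ -2438.1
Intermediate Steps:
q = 60/143 (q = -22*(-1/13) + 14*(-1/11) = 22/13 - 14/11 = 60/143 ≈ 0.41958)
P(f) = 60/143
g = 2 - √2069 (g = 2 - √(427 + 1642) = 2 - √2069 ≈ -43.486)
g + (P(-1 - 1*(-23)) - 2395) = (2 - √2069) + (60/143 - 2395) = (2 - √2069) - 342425/143 = -342139/143 - √2069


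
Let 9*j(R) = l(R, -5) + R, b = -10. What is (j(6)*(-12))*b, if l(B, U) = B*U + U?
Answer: -1160/3 ≈ -386.67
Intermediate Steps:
l(B, U) = U + B*U
j(R) = -5/9 - 4*R/9 (j(R) = (-5*(1 + R) + R)/9 = ((-5 - 5*R) + R)/9 = (-5 - 4*R)/9 = -5/9 - 4*R/9)
(j(6)*(-12))*b = ((-5/9 - 4/9*6)*(-12))*(-10) = ((-5/9 - 8/3)*(-12))*(-10) = -29/9*(-12)*(-10) = (116/3)*(-10) = -1160/3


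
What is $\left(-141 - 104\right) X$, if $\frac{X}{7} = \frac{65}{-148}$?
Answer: $\frac{111475}{148} \approx 753.21$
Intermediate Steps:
$X = - \frac{455}{148}$ ($X = 7 \frac{65}{-148} = 7 \cdot 65 \left(- \frac{1}{148}\right) = 7 \left(- \frac{65}{148}\right) = - \frac{455}{148} \approx -3.0743$)
$\left(-141 - 104\right) X = \left(-141 - 104\right) \left(- \frac{455}{148}\right) = \left(-245\right) \left(- \frac{455}{148}\right) = \frac{111475}{148}$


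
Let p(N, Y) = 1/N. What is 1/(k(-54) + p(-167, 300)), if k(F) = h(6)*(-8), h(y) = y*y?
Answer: -167/48097 ≈ -0.0034721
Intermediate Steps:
h(y) = y**2
k(F) = -288 (k(F) = 6**2*(-8) = 36*(-8) = -288)
1/(k(-54) + p(-167, 300)) = 1/(-288 + 1/(-167)) = 1/(-288 - 1/167) = 1/(-48097/167) = -167/48097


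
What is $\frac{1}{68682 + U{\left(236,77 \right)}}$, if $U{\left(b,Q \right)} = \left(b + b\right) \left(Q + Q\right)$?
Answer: $\frac{1}{141370} \approx 7.0736 \cdot 10^{-6}$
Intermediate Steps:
$U{\left(b,Q \right)} = 4 Q b$ ($U{\left(b,Q \right)} = 2 b 2 Q = 4 Q b$)
$\frac{1}{68682 + U{\left(236,77 \right)}} = \frac{1}{68682 + 4 \cdot 77 \cdot 236} = \frac{1}{68682 + 72688} = \frac{1}{141370}$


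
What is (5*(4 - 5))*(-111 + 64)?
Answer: 235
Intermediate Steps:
(5*(4 - 5))*(-111 + 64) = (5*(-1))*(-47) = -5*(-47) = 235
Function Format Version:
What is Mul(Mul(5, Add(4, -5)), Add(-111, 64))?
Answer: 235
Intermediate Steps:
Mul(Mul(5, Add(4, -5)), Add(-111, 64)) = Mul(Mul(5, -1), -47) = Mul(-5, -47) = 235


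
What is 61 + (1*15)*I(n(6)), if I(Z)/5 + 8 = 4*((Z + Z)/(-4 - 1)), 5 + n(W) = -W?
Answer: 781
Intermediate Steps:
n(W) = -5 - W
I(Z) = -40 - 8*Z (I(Z) = -40 + 5*(4*((Z + Z)/(-4 - 1))) = -40 + 5*(4*((2*Z)/(-5))) = -40 + 5*(4*((2*Z)*(-⅕))) = -40 + 5*(4*(-2*Z/5)) = -40 + 5*(-8*Z/5) = -40 - 8*Z)
61 + (1*15)*I(n(6)) = 61 + (1*15)*(-40 - 8*(-5 - 1*6)) = 61 + 15*(-40 - 8*(-5 - 6)) = 61 + 15*(-40 - 8*(-11)) = 61 + 15*(-40 + 88) = 61 + 15*48 = 61 + 720 = 781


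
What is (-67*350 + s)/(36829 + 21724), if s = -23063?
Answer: -46513/58553 ≈ -0.79437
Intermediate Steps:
(-67*350 + s)/(36829 + 21724) = (-67*350 - 23063)/(36829 + 21724) = (-23450 - 23063)/58553 = -46513*1/58553 = -46513/58553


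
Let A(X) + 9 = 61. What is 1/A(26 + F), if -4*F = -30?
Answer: 1/52 ≈ 0.019231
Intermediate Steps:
F = 15/2 (F = -1/4*(-30) = 15/2 ≈ 7.5000)
A(X) = 52 (A(X) = -9 + 61 = 52)
1/A(26 + F) = 1/52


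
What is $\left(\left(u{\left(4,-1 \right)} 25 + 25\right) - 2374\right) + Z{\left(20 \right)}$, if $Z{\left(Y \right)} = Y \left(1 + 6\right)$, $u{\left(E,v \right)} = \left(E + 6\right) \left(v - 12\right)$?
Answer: $-5459$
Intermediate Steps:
$u{\left(E,v \right)} = \left(-12 + v\right) \left(6 + E\right)$ ($u{\left(E,v \right)} = \left(6 + E\right) \left(v - 12\right) = \left(6 + E\right) \left(-12 + v\right) = \left(-12 + v\right) \left(6 + E\right)$)
$Z{\left(Y \right)} = 7 Y$ ($Z{\left(Y \right)} = Y 7 = 7 Y$)
$\left(\left(u{\left(4,-1 \right)} 25 + 25\right) - 2374\right) + Z{\left(20 \right)} = \left(\left(\left(-72 - 48 + 6 \left(-1\right) + 4 \left(-1\right)\right) 25 + 25\right) - 2374\right) + 7 \cdot 20 = \left(\left(\left(-72 - 48 - 6 - 4\right) 25 + 25\right) - 2374\right) + 140 = \left(\left(\left(-130\right) 25 + 25\right) - 2374\right) + 140 = \left(\left(-3250 + 25\right) - 2374\right) + 140 = \left(-3225 - 2374\right) + 140 = -5599 + 140 = -5459$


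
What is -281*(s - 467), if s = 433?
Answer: 9554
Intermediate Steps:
-281*(s - 467) = -281*(433 - 467) = -281*(-34) = 9554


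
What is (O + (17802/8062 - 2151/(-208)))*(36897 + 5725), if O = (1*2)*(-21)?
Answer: -526226705097/419224 ≈ -1.2552e+6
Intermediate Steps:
O = -42 (O = 2*(-21) = -42)
(O + (17802/8062 - 2151/(-208)))*(36897 + 5725) = (-42 + (17802/8062 - 2151/(-208)))*(36897 + 5725) = (-42 + (17802*(1/8062) - 2151*(-1/208)))*42622 = (-42 + (8901/4031 + 2151/208))*42622 = (-42 + 10522089/838448)*42622 = -24692727/838448*42622 = -526226705097/419224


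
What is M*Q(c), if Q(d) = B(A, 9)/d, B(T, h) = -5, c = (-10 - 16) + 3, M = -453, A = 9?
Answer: -2265/23 ≈ -98.478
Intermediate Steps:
c = -23 (c = -26 + 3 = -23)
Q(d) = -5/d
M*Q(c) = -(-2265)/(-23) = -(-2265)*(-1)/23 = -453*5/23 = -2265/23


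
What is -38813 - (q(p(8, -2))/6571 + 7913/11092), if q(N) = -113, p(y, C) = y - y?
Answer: -2828956896443/72885532 ≈ -38814.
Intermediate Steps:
p(y, C) = 0
-38813 - (q(p(8, -2))/6571 + 7913/11092) = -38813 - (-113/6571 + 7913/11092) = -38813 - 1*50742927/72885532 = -38813 - 50742927/72885532 = -2828956896443/72885532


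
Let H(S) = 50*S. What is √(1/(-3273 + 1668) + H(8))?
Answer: √1030408395/1605 ≈ 20.000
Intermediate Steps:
√(1/(-3273 + 1668) + H(8)) = √(1/(-3273 + 1668) + 50*8) = √(1/(-1605) + 400) = √(-1/1605 + 400) = √(641999/1605) = √1030408395/1605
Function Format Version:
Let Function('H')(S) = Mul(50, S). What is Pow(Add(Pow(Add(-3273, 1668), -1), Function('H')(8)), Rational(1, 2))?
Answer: Mul(Rational(1, 1605), Pow(1030408395, Rational(1, 2))) ≈ 20.000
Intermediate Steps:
Pow(Add(Pow(Add(-3273, 1668), -1), Function('H')(8)), Rational(1, 2)) = Pow(Add(Pow(Add(-3273, 1668), -1), Mul(50, 8)), Rational(1, 2)) = Pow(Add(Pow(-1605, -1), 400), Rational(1, 2)) = Pow(Add(Rational(-1, 1605), 400), Rational(1, 2)) = Pow(Rational(641999, 1605), Rational(1, 2)) = Mul(Rational(1, 1605), Pow(1030408395, Rational(1, 2)))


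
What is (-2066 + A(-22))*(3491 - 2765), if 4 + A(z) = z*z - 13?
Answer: -1160874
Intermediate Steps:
A(z) = -17 + z² (A(z) = -4 + (z*z - 13) = -4 + (z² - 13) = -4 + (-13 + z²) = -17 + z²)
(-2066 + A(-22))*(3491 - 2765) = (-2066 + (-17 + (-22)²))*(3491 - 2765) = (-2066 + (-17 + 484))*726 = (-2066 + 467)*726 = -1599*726 = -1160874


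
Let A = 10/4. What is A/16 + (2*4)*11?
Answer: 2821/32 ≈ 88.156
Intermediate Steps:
A = 5/2 (A = 10*(1/4) = 5/2 ≈ 2.5000)
A/16 + (2*4)*11 = (5/2)/16 + (2*4)*11 = (5/2)*(1/16) + 8*11 = 5/32 + 88 = 2821/32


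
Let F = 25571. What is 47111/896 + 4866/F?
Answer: 172719331/3273088 ≈ 52.770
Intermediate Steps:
47111/896 + 4866/F = 47111/896 + 4866/25571 = 172719331/3273088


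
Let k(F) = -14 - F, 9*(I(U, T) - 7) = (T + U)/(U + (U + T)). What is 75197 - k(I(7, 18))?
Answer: 21662809/288 ≈ 75218.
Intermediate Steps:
I(U, T) = 7 + (T + U)/(9*(T + 2*U)) (I(U, T) = 7 + ((T + U)/(U + (U + T)))/9 = 7 + ((T + U)/(U + (T + U)))/9 = 7 + ((T + U)/(T + 2*U))/9 = 7 + (T + U)/(9*(T + 2*U)))
75197 - k(I(7, 18)) = 75197 - (-14 - (64*18 + 127*7)/(9*(18 + 2*7))) = 75197 - (-14 - (1152 + 889)/(9*(18 + 14))) = 75197 - (-14 - 2041/(9*32)) = 75197 - (-14 - 1*2041/288) = 75197 - (-14 - 2041/288) = 75197 - 1*(-6073/288) = 75197 + 6073/288 = 21662809/288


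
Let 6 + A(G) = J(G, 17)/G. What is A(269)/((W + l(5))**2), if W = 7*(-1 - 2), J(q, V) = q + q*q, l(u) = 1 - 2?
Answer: 6/11 ≈ 0.54545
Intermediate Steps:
l(u) = -1
J(q, V) = q + q**2
A(G) = -5 + G (A(G) = -6 + (G*(1 + G))/G = -6 + (1 + G) = -5 + G)
W = -21 (W = 7*(-3) = -21)
A(269)/((W + l(5))**2) = (-5 + 269)/((-21 - 1)**2) = 264/((-22)**2) = 264/484 = 264*(1/484) = 6/11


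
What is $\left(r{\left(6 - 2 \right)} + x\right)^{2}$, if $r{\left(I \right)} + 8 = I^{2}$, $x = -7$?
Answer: $1$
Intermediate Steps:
$r{\left(I \right)} = -8 + I^{2}$
$\left(r{\left(6 - 2 \right)} + x\right)^{2} = \left(\left(-8 + \left(6 - 2\right)^{2}\right) - 7\right)^{2} = \left(\left(-8 + 4^{2}\right) - 7\right)^{2} = \left(\left(-8 + 16\right) - 7\right)^{2} = \left(8 - 7\right)^{2} = 1^{2} = 1$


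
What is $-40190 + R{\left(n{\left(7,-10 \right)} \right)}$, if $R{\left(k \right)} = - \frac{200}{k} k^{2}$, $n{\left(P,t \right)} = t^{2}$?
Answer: $-60190$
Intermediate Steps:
$R{\left(k \right)} = - 200 k$
$-40190 + R{\left(n{\left(7,-10 \right)} \right)} = -40190 - 200 \left(-10\right)^{2} = -40190 - 20000 = -60190$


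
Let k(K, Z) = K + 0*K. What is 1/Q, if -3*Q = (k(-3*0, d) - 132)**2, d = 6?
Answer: -1/5808 ≈ -0.00017218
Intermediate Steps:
k(K, Z) = K (k(K, Z) = K + 0 = K)
Q = -5808 (Q = -(-3*0 - 132)**2/3 = -(0 - 132)**2/3 = -1/3*(-132)**2 = -1/3*17424 = -5808)
1/Q = 1/(-5808) = -1/5808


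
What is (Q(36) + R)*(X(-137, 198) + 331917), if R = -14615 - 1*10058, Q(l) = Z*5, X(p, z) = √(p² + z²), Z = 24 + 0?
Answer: -8149558101 - 24553*√57973 ≈ -8.1555e+9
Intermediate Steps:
Z = 24
Q(l) = 120 (Q(l) = 24*5 = 120)
R = -24673 (R = -14615 - 10058 = -24673)
(Q(36) + R)*(X(-137, 198) + 331917) = (120 - 24673)*(√((-137)² + 198²) + 331917) = -24553*(√(18769 + 39204) + 331917) = -24553*(√57973 + 331917) = -24553*(331917 + √57973) = -8149558101 - 24553*√57973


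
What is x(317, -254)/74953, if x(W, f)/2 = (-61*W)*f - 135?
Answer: 9822926/74953 ≈ 131.05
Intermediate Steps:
x(W, f) = -270 - 122*W*f (x(W, f) = 2*((-61*W)*f - 135) = 2*(-61*W*f - 135) = 2*(-135 - 61*W*f) = -270 - 122*W*f)
x(317, -254)/74953 = (-270 - 122*317*(-254))/74953 = (-270 + 9823196)*(1/74953) = 9822926*(1/74953) = 9822926/74953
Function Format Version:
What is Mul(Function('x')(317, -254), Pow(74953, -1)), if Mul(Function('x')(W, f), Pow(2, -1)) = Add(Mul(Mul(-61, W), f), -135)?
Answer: Rational(9822926, 74953) ≈ 131.05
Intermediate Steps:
Function('x')(W, f) = Add(-270, Mul(-122, W, f)) (Function('x')(W, f) = Mul(2, Add(Mul(Mul(-61, W), f), -135)) = Mul(2, Add(Mul(-61, W, f), -135)) = Mul(2, Add(-135, Mul(-61, W, f))) = Add(-270, Mul(-122, W, f)))
Mul(Function('x')(317, -254), Pow(74953, -1)) = Mul(Add(-270, Mul(-122, 317, -254)), Pow(74953, -1)) = Mul(Add(-270, 9823196), Rational(1, 74953)) = Mul(9822926, Rational(1, 74953)) = Rational(9822926, 74953)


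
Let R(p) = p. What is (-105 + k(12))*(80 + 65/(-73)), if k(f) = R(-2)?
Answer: -617925/73 ≈ -8464.7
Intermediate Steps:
k(f) = -2
(-105 + k(12))*(80 + 65/(-73)) = (-105 - 2)*(80 + 65/(-73)) = -107*(80 + 65*(-1/73)) = -107*(80 - 65/73) = -107*5775/73 = -617925/73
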